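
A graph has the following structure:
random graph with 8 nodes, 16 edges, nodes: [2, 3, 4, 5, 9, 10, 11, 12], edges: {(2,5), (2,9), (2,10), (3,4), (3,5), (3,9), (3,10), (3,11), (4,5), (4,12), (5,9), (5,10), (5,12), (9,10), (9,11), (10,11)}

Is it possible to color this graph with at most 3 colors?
The clique on vertices [3, 9, 10, 11] has size 4 > 3, so it alone needs 4 colors.

No, G is not 3-colorable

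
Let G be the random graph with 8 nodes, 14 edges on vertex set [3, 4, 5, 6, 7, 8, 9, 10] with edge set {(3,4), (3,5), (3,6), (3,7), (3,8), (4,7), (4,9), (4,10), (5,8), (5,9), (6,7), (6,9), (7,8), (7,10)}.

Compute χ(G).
χ(G) = 3

Clique number ω(G) = 3 (lower bound: χ ≥ ω).
The clique on [4, 7, 10] has size 3, forcing χ ≥ 3, and the coloring below uses 3 colors, so χ(G) = 3.
A valid 3-coloring: color 1: [3, 9, 10]; color 2: [5, 7]; color 3: [4, 6, 8].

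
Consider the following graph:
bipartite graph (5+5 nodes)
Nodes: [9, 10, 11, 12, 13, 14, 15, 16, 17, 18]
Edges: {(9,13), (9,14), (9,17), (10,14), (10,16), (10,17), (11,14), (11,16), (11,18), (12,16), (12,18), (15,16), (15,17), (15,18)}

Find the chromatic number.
Clique number ω(G) = 2 (lower bound: χ ≥ ω).
The graph is bipartite (no odd cycle), so 2 colors suffice: χ(G) = 2.
A valid 2-coloring: color 1: [13, 14, 16, 17, 18]; color 2: [9, 10, 11, 12, 15].

χ(G) = 2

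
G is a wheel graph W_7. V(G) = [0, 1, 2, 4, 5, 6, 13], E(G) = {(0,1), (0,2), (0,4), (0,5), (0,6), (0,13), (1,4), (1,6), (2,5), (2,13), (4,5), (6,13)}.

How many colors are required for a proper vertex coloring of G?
χ(G) = 3

Clique number ω(G) = 3 (lower bound: χ ≥ ω).
The clique on [0, 1, 4] has size 3, forcing χ ≥ 3, and the coloring below uses 3 colors, so χ(G) = 3.
A valid 3-coloring: color 1: [0]; color 2: [1, 5, 13]; color 3: [2, 4, 6].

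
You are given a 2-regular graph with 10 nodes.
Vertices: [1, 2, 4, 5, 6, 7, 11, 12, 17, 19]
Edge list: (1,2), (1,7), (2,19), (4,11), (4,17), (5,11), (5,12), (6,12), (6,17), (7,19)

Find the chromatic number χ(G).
Clique number ω(G) = 2 (lower bound: χ ≥ ω).
The graph is bipartite (no odd cycle), so 2 colors suffice: χ(G) = 2.
A valid 2-coloring: color 1: [2, 4, 5, 6, 7]; color 2: [1, 11, 12, 17, 19].

χ(G) = 2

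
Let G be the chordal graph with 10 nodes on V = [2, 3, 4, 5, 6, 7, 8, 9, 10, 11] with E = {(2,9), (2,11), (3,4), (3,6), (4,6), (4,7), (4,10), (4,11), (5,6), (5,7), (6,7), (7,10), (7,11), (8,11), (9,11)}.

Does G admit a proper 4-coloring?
A valid 4-coloring: color 1: [2, 4, 5, 8]; color 2: [3, 7, 9]; color 3: [6, 10, 11].
(χ(G) = 3 ≤ 4.)

Yes, G is 4-colorable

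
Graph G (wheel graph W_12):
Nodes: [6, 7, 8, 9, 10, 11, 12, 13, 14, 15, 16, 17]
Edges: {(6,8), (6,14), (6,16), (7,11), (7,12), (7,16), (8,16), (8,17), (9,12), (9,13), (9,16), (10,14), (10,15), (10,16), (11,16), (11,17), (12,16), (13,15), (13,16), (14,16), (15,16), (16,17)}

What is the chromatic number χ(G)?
χ(G) = 4

Clique number ω(G) = 3 (lower bound: χ ≥ ω).
Odd cycle [14, 6, 8, 17, 11, 7, 12, 9, 13, 15, 10] needs 3 colors (χ ≥ 3).
Vertex 16 is adjacent to every vertex of [6, 7, 8, 9, 10, 11, 12, 13, 14, 15, 17], which already need 3 colors among themselves, so 16 needs a new color (χ ≥ 4).
The coloring below uses 4 colors, so χ(G) = 4.
A valid 4-coloring: color 1: [16]; color 2: [8, 11, 12, 14, 15]; color 3: [6, 7, 9, 10, 17]; color 4: [13].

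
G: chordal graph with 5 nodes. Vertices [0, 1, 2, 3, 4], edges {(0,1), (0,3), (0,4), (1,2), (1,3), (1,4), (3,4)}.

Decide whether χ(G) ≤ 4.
Yes, G is 4-colorable

A valid 4-coloring: color 1: [1]; color 2: [2, 3]; color 3: [4]; color 4: [0].
(χ(G) = 4 ≤ 4.)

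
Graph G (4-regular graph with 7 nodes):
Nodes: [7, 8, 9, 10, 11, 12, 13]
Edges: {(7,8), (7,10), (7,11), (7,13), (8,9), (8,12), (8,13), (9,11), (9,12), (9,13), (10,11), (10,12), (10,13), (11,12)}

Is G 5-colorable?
A valid 5-coloring: color 1: [11, 13]; color 2: [7, 12]; color 3: [8, 10]; color 4: [9].
(χ(G) = 4 ≤ 5.)

Yes, G is 5-colorable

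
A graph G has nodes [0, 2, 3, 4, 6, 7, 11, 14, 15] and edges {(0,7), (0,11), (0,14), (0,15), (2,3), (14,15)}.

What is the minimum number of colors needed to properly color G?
Clique number ω(G) = 3 (lower bound: χ ≥ ω).
The clique on [0, 14, 15] has size 3, forcing χ ≥ 3, and the coloring below uses 3 colors, so χ(G) = 3.
A valid 3-coloring: color 1: [0, 3, 4, 6]; color 2: [2, 7, 11, 15]; color 3: [14].

χ(G) = 3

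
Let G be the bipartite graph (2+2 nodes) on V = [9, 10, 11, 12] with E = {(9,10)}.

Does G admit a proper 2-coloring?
A valid 2-coloring: color 1: [9, 11, 12]; color 2: [10].
(χ(G) = 2 ≤ 2.)

Yes, G is 2-colorable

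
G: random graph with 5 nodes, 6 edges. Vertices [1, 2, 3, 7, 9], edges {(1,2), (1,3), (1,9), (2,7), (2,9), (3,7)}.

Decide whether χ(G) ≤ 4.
A valid 4-coloring: color 1: [1, 7]; color 2: [2, 3]; color 3: [9].
(χ(G) = 3 ≤ 4.)

Yes, G is 4-colorable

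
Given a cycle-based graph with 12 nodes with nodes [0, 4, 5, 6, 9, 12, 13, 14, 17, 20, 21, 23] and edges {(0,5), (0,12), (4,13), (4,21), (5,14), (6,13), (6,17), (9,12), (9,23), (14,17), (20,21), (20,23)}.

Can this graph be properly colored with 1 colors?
No, G is not 1-colorable

Edge (0,12) forces its endpoints to differ, so 1 color is not enough.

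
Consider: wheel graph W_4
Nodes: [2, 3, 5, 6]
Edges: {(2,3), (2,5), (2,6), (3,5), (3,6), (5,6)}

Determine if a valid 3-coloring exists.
The clique on vertices [2, 3, 5, 6] has size 4 > 3, so it alone needs 4 colors.

No, G is not 3-colorable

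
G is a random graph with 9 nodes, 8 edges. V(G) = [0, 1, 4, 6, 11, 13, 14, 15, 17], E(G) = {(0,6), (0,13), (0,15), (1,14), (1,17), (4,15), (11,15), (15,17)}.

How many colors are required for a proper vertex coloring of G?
χ(G) = 2

Clique number ω(G) = 2 (lower bound: χ ≥ ω).
The graph is bipartite (no odd cycle), so 2 colors suffice: χ(G) = 2.
A valid 2-coloring: color 1: [1, 6, 13, 15]; color 2: [0, 4, 11, 14, 17].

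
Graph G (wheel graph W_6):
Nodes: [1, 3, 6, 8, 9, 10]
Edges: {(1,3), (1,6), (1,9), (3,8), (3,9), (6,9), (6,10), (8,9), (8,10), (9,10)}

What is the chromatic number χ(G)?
Clique number ω(G) = 3 (lower bound: χ ≥ ω).
Odd cycle [3, 1, 6, 10, 8] needs 3 colors (χ ≥ 3).
Vertex 9 is adjacent to every vertex of [1, 3, 6, 8, 10], which already need 3 colors among themselves, so 9 needs a new color (χ ≥ 4).
The coloring below uses 4 colors, so χ(G) = 4.
A valid 4-coloring: color 1: [9]; color 2: [3, 10]; color 3: [1, 8]; color 4: [6].

χ(G) = 4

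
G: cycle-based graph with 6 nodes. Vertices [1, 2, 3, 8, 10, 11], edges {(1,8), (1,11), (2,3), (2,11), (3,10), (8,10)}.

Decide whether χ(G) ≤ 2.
A valid 2-coloring: color 1: [3, 8, 11]; color 2: [1, 2, 10].
(χ(G) = 2 ≤ 2.)

Yes, G is 2-colorable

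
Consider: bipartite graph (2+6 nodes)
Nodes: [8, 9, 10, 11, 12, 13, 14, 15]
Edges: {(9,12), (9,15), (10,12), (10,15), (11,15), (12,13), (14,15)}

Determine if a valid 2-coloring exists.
A valid 2-coloring: color 1: [8, 12, 15]; color 2: [9, 10, 11, 13, 14].
(χ(G) = 2 ≤ 2.)

Yes, G is 2-colorable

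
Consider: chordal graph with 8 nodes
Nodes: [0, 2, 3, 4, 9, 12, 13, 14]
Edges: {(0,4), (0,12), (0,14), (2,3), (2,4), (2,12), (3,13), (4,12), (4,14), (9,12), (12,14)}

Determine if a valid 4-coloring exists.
A valid 4-coloring: color 1: [3, 12]; color 2: [4, 9, 13]; color 3: [2, 14]; color 4: [0].
(χ(G) = 4 ≤ 4.)

Yes, G is 4-colorable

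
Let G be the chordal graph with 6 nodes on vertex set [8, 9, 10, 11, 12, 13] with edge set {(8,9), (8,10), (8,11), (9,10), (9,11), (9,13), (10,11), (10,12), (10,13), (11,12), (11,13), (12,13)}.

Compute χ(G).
χ(G) = 4

Clique number ω(G) = 4 (lower bound: χ ≥ ω).
The clique on [8, 9, 10, 11] has size 4, forcing χ ≥ 4, and the coloring below uses 4 colors, so χ(G) = 4.
A valid 4-coloring: color 1: [11]; color 2: [10]; color 3: [9, 12]; color 4: [8, 13].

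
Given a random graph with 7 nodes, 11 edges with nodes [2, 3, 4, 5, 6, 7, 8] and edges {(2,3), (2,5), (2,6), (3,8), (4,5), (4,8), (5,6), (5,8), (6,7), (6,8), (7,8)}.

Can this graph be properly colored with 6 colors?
A valid 6-coloring: color 1: [2, 8]; color 2: [3, 4, 6]; color 3: [5, 7].
(χ(G) = 3 ≤ 6.)

Yes, G is 6-colorable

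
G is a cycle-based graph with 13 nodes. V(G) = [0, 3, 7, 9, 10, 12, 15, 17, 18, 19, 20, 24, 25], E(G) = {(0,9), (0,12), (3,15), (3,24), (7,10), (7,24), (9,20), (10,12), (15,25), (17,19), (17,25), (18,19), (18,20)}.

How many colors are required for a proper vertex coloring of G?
Clique number ω(G) = 2 (lower bound: χ ≥ ω).
Odd cycle [10, 7, 24, 3, 15, 25, 17, 19, 18, 20, 9, 0, 12] needs 3 colors (χ ≥ 3).
The coloring below uses 3 colors, so χ(G) = 3.
A valid 3-coloring: color 1: [0, 10, 15, 17, 18, 24]; color 2: [3, 7, 12, 19, 20, 25]; color 3: [9].

χ(G) = 3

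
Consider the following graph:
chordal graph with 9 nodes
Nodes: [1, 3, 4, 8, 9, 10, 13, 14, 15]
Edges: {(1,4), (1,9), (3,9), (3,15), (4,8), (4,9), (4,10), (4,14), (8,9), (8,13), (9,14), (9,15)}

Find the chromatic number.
χ(G) = 3

Clique number ω(G) = 3 (lower bound: χ ≥ ω).
The clique on [3, 9, 15] has size 3, forcing χ ≥ 3, and the coloring below uses 3 colors, so χ(G) = 3.
A valid 3-coloring: color 1: [9, 10, 13]; color 2: [4, 15]; color 3: [1, 3, 8, 14].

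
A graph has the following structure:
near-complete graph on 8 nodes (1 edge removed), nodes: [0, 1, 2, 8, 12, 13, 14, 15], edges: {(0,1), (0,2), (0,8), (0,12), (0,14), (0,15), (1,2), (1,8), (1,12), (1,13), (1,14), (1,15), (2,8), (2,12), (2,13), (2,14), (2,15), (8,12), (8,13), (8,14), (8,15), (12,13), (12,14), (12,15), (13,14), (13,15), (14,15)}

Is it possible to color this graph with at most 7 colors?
A valid 7-coloring: color 1: [8]; color 2: [14]; color 3: [12]; color 4: [2]; color 5: [15]; color 6: [1]; color 7: [0, 13].
(χ(G) = 7 ≤ 7.)

Yes, G is 7-colorable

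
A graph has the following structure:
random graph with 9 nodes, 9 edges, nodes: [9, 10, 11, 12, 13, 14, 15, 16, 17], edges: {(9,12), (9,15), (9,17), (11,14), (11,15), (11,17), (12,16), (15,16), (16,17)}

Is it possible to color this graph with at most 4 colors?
A valid 4-coloring: color 1: [9, 10, 11, 13, 16]; color 2: [12, 14, 15, 17].
(χ(G) = 2 ≤ 4.)

Yes, G is 4-colorable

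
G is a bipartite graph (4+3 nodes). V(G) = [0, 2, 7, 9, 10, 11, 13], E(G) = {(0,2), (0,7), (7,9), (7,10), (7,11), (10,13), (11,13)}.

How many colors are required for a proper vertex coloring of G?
Clique number ω(G) = 2 (lower bound: χ ≥ ω).
The graph is bipartite (no odd cycle), so 2 colors suffice: χ(G) = 2.
A valid 2-coloring: color 1: [2, 7, 13]; color 2: [0, 9, 10, 11].

χ(G) = 2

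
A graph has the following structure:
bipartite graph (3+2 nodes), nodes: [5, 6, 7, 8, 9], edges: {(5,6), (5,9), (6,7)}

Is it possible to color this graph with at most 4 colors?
A valid 4-coloring: color 1: [5, 7, 8]; color 2: [6, 9].
(χ(G) = 2 ≤ 4.)

Yes, G is 4-colorable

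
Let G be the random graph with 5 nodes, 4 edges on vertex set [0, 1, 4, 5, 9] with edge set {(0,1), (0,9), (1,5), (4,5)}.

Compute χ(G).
Clique number ω(G) = 2 (lower bound: χ ≥ ω).
The graph is bipartite (no odd cycle), so 2 colors suffice: χ(G) = 2.
A valid 2-coloring: color 1: [0, 5]; color 2: [1, 4, 9].

χ(G) = 2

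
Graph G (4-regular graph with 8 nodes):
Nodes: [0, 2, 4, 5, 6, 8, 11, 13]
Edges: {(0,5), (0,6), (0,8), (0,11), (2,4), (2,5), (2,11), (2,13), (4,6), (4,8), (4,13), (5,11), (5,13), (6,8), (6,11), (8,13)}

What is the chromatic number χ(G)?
Clique number ω(G) = 3 (lower bound: χ ≥ ω).
Suppose a proper 3-coloring c exists. The clique [0, 5, 11] takes 3 distinct colors; by symmetry let c(0) = 1, c(5) = 2, c(11) = 3.
- Vertex 2: neighbors [5, 11] already have colors [2, 3] ⇒ c(2) = 1.
- Vertex 6: neighbors [0, 11] already have colors [1, 3] ⇒ c(6) = 2.
- Vertex 4: neighbors [2, 6] already have colors [1, 2] ⇒ c(4) = 3.
- Vertex 8: neighbors [0, 6, 4] already have colors [1, 2, 3] — all 3 colors blocked. Contradiction.
The forced assignments end in a contradiction, so G has no proper 3-coloring (χ ≥ 4).
The coloring below uses 4 colors, so χ(G) = 4.
A valid 4-coloring: color 1: [5, 8]; color 2: [0, 2]; color 3: [4, 11]; color 4: [6, 13].

χ(G) = 4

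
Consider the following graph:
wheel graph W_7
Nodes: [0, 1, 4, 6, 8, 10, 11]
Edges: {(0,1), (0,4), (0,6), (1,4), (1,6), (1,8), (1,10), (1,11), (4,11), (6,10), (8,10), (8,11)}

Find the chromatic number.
Clique number ω(G) = 3 (lower bound: χ ≥ ω).
The clique on [0, 1, 4] has size 3, forcing χ ≥ 3, and the coloring below uses 3 colors, so χ(G) = 3.
A valid 3-coloring: color 1: [1]; color 2: [0, 10, 11]; color 3: [4, 6, 8].

χ(G) = 3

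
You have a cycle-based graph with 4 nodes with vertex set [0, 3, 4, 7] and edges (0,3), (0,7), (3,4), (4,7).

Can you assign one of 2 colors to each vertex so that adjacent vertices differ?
A valid 2-coloring: color 1: [3, 7]; color 2: [0, 4].
(χ(G) = 2 ≤ 2.)

Yes, G is 2-colorable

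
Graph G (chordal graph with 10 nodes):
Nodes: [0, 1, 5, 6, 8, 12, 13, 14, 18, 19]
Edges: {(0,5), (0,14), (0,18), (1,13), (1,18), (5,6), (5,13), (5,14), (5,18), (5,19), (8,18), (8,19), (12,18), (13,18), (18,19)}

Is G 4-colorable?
A valid 4-coloring: color 1: [6, 14, 18]; color 2: [1, 5, 8, 12]; color 3: [0, 13, 19].
(χ(G) = 3 ≤ 4.)

Yes, G is 4-colorable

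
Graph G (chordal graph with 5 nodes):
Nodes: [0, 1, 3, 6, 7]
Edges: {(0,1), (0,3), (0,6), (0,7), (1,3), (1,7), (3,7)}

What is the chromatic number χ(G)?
Clique number ω(G) = 4 (lower bound: χ ≥ ω).
The clique on [0, 1, 3, 7] has size 4, forcing χ ≥ 4, and the coloring below uses 4 colors, so χ(G) = 4.
A valid 4-coloring: color 1: [0]; color 2: [1, 6]; color 3: [7]; color 4: [3].

χ(G) = 4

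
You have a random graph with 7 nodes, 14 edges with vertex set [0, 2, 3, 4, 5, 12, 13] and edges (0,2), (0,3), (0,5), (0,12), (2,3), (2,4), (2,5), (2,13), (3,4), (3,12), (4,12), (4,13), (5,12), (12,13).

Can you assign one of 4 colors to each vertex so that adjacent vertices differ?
Yes, G is 4-colorable

A valid 4-coloring: color 1: [2, 12]; color 2: [3, 5, 13]; color 3: [0, 4].
(χ(G) = 3 ≤ 4.)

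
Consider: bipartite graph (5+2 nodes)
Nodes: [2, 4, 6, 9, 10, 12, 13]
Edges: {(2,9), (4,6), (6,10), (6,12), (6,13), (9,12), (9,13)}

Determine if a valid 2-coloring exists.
A valid 2-coloring: color 1: [6, 9]; color 2: [2, 4, 10, 12, 13].
(χ(G) = 2 ≤ 2.)

Yes, G is 2-colorable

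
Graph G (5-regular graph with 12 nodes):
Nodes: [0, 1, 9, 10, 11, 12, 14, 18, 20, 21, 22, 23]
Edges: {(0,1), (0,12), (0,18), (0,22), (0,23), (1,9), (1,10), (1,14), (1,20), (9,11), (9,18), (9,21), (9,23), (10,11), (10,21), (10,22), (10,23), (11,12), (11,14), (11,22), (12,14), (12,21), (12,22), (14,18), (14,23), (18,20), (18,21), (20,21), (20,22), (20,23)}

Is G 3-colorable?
No, G is not 3-colorable

Suppose a proper 3-coloring c exists. The clique [0, 12, 22] takes 3 distinct colors; by symmetry let c(0) = 1, c(12) = 2, c(22) = 3.
- Vertex 11: neighbors [12, 22] already have colors [2, 3] ⇒ c(11) = 1.
- Vertex 10: neighbors [11, 22] already have colors [1, 3] ⇒ c(10) = 2.
- Vertex 1: neighbors [0, 10] already have colors [1, 2] ⇒ c(1) = 3.
- Vertex 14: neighbors [11, 12, 1] already have colors [1, 2, 3] — all 3 colors blocked. Contradiction.
The forced assignments end in a contradiction, so G has no proper 3-coloring (χ ≥ 4).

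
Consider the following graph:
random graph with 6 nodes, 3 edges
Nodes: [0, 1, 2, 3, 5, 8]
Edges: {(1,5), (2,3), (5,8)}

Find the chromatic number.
χ(G) = 2

Clique number ω(G) = 2 (lower bound: χ ≥ ω).
The graph is bipartite (no odd cycle), so 2 colors suffice: χ(G) = 2.
A valid 2-coloring: color 1: [0, 2, 5]; color 2: [1, 3, 8].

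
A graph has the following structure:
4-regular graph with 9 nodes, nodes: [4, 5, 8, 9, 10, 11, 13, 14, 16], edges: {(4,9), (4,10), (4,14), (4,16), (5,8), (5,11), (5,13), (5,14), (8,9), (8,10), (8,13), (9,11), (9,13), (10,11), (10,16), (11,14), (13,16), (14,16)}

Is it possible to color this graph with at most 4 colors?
A valid 4-coloring: color 1: [5, 9, 10]; color 2: [13, 14]; color 3: [4, 8, 11]; color 4: [16].
(χ(G) = 3 ≤ 4.)

Yes, G is 4-colorable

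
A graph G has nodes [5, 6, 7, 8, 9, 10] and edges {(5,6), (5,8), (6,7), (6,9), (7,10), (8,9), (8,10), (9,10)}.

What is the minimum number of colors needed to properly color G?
Clique number ω(G) = 3 (lower bound: χ ≥ ω).
The clique on [8, 9, 10] has size 3, forcing χ ≥ 3, and the coloring below uses 3 colors, so χ(G) = 3.
A valid 3-coloring: color 1: [6, 10]; color 2: [5, 7, 9]; color 3: [8].

χ(G) = 3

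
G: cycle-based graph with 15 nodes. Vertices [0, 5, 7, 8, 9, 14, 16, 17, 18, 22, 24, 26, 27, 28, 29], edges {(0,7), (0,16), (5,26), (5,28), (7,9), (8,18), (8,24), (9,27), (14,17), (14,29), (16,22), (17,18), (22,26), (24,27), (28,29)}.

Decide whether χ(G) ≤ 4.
A valid 4-coloring: color 1: [0, 9, 14, 18, 24, 26, 28]; color 2: [5, 7, 8, 16, 17, 27, 29]; color 3: [22].
(χ(G) = 3 ≤ 4.)

Yes, G is 4-colorable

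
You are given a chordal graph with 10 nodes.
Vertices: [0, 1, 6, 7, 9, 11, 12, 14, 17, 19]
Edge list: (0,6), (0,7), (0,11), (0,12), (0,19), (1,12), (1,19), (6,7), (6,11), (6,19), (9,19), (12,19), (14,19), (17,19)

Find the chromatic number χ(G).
χ(G) = 3

Clique number ω(G) = 3 (lower bound: χ ≥ ω).
The clique on [0, 12, 19] has size 3, forcing χ ≥ 3, and the coloring below uses 3 colors, so χ(G) = 3.
A valid 3-coloring: color 1: [7, 11, 19]; color 2: [0, 1, 9, 14, 17]; color 3: [6, 12].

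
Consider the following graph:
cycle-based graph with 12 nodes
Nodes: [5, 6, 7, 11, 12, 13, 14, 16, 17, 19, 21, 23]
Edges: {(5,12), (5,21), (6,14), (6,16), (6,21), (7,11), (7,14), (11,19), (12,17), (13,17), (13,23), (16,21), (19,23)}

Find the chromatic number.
Clique number ω(G) = 3 (lower bound: χ ≥ ω).
The clique on [6, 16, 21] has size 3, forcing χ ≥ 3, and the coloring below uses 3 colors, so χ(G) = 3.
A valid 3-coloring: color 1: [12, 13, 14, 19, 21]; color 2: [5, 6, 11, 17, 23]; color 3: [7, 16].

χ(G) = 3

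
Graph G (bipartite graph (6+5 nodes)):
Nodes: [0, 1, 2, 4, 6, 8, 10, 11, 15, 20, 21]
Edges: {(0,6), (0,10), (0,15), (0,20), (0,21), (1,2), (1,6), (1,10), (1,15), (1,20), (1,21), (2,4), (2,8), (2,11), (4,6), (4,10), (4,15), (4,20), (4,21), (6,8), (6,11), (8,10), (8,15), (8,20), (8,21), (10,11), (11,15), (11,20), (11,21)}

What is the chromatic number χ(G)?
χ(G) = 2

Clique number ω(G) = 2 (lower bound: χ ≥ ω).
The graph is bipartite (no odd cycle), so 2 colors suffice: χ(G) = 2.
A valid 2-coloring: color 1: [0, 1, 4, 8, 11]; color 2: [2, 6, 10, 15, 20, 21].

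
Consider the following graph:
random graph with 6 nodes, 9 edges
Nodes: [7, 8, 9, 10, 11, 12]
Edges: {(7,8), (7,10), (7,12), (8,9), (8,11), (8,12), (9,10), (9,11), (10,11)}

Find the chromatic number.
Clique number ω(G) = 3 (lower bound: χ ≥ ω).
The clique on [8, 9, 11] has size 3, forcing χ ≥ 3, and the coloring below uses 3 colors, so χ(G) = 3.
A valid 3-coloring: color 1: [8, 10]; color 2: [11, 12]; color 3: [7, 9].

χ(G) = 3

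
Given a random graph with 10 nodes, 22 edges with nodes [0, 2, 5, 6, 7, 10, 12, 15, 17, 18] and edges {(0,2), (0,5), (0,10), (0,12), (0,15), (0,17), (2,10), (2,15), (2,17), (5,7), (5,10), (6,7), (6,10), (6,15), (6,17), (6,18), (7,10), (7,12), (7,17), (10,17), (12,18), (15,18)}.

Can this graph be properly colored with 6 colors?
A valid 6-coloring: color 1: [10, 12, 15]; color 2: [0, 6]; color 3: [5, 17, 18]; color 4: [2, 7].
(χ(G) = 4 ≤ 6.)

Yes, G is 6-colorable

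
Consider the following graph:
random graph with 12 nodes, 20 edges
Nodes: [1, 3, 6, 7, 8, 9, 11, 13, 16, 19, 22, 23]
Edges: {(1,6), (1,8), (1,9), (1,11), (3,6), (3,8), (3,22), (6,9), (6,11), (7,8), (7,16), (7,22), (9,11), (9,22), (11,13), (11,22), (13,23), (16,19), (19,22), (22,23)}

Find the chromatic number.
χ(G) = 4

Clique number ω(G) = 4 (lower bound: χ ≥ ω).
The clique on [1, 6, 9, 11] has size 4, forcing χ ≥ 4, and the coloring below uses 4 colors, so χ(G) = 4.
A valid 4-coloring: color 1: [6, 8, 13, 16, 22]; color 2: [3, 7, 11, 19, 23]; color 3: [9]; color 4: [1].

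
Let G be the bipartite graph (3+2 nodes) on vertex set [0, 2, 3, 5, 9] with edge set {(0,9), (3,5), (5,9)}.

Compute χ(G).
Clique number ω(G) = 2 (lower bound: χ ≥ ω).
The graph is bipartite (no odd cycle), so 2 colors suffice: χ(G) = 2.
A valid 2-coloring: color 1: [2, 3, 9]; color 2: [0, 5].

χ(G) = 2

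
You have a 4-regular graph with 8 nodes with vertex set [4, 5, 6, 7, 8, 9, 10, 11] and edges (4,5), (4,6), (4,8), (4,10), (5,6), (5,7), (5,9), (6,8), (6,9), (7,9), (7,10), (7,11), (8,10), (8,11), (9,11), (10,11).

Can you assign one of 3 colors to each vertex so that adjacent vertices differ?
No, G is not 3-colorable

Suppose a proper 3-coloring c exists. The clique [4, 5, 6] takes 3 distinct colors; by symmetry let c(4) = 1, c(5) = 2, c(6) = 3.
- Vertex 8: neighbors [4, 6] already have colors [1, 3] ⇒ c(8) = 2.
- Vertex 9: neighbors [5, 6] already have colors [2, 3] ⇒ c(9) = 1.
- Vertex 7: neighbors [9, 5] already have colors [1, 2] ⇒ c(7) = 3.
- Vertex 10: neighbors [4, 8, 7] already have colors [1, 2, 3] — all 3 colors blocked. Contradiction.
The forced assignments end in a contradiction, so G has no proper 3-coloring (χ ≥ 4).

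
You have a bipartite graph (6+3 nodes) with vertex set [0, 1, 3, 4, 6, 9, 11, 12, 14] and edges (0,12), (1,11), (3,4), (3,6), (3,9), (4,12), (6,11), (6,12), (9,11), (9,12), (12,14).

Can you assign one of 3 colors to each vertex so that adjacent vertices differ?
Yes, G is 3-colorable

A valid 3-coloring: color 1: [3, 11, 12]; color 2: [0, 1, 4, 6, 9, 14].
(χ(G) = 2 ≤ 3.)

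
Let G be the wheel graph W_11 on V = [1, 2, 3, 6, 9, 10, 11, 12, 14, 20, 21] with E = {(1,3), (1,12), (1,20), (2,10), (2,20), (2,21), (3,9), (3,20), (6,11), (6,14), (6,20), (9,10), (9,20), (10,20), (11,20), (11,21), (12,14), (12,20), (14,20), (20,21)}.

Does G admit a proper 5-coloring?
A valid 5-coloring: color 1: [20]; color 2: [3, 6, 10, 12, 21]; color 3: [1, 2, 9, 11, 14].
(χ(G) = 3 ≤ 5.)

Yes, G is 5-colorable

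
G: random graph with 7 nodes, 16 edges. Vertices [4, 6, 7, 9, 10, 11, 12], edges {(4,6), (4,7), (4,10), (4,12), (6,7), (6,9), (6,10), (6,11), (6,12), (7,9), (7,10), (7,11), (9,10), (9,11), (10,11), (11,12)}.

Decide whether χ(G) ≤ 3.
The clique on vertices [6, 7, 9, 10, 11] has size 5 > 3, so it alone needs 5 colors.

No, G is not 3-colorable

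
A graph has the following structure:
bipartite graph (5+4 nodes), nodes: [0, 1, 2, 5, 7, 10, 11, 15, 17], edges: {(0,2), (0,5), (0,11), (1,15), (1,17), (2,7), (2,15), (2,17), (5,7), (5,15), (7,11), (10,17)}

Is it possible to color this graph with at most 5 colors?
A valid 5-coloring: color 1: [1, 2, 5, 10, 11]; color 2: [0, 7, 15, 17].
(χ(G) = 2 ≤ 5.)

Yes, G is 5-colorable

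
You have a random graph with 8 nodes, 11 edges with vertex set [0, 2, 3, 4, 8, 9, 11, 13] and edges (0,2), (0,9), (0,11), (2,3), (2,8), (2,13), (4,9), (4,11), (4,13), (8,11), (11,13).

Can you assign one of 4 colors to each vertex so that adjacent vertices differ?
Yes, G is 4-colorable

A valid 4-coloring: color 1: [2, 9, 11]; color 2: [0, 3, 8, 13]; color 3: [4].
(χ(G) = 3 ≤ 4.)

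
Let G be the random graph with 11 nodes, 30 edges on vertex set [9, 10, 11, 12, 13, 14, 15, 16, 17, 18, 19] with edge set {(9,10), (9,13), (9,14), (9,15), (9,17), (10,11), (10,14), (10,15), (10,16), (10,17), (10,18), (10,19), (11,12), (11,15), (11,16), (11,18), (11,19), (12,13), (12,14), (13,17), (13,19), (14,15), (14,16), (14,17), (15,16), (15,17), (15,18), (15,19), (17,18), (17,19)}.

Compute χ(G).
χ(G) = 5

Clique number ω(G) = 5 (lower bound: χ ≥ ω).
The clique on [9, 10, 14, 15, 17] has size 5, forcing χ ≥ 5, and the coloring below uses 5 colors, so χ(G) = 5.
A valid 5-coloring: color 1: [13, 15]; color 2: [10, 12]; color 3: [11, 17]; color 4: [14, 18, 19]; color 5: [9, 16].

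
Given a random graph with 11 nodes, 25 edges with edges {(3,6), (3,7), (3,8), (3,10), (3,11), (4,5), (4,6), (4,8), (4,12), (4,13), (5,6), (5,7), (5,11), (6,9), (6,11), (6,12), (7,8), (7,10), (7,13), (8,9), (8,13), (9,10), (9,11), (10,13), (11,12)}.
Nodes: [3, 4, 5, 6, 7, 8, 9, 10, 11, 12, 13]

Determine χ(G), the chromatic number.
χ(G) = 3

Clique number ω(G) = 3 (lower bound: χ ≥ ω).
The clique on [6, 9, 11] has size 3, forcing χ ≥ 3, and the coloring below uses 3 colors, so χ(G) = 3.
A valid 3-coloring: color 1: [6, 8, 10]; color 2: [3, 5, 9, 12, 13]; color 3: [4, 7, 11].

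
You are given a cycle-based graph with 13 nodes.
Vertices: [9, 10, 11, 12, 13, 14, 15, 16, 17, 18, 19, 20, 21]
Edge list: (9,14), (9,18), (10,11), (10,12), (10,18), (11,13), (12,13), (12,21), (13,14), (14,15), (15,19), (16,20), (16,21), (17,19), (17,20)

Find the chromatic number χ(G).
χ(G) = 3

Clique number ω(G) = 2 (lower bound: χ ≥ ω).
Odd cycle [21, 16, 20, 17, 19, 15, 14, 13, 12] needs 3 colors (χ ≥ 3).
The coloring below uses 3 colors, so χ(G) = 3.
A valid 3-coloring: color 1: [9, 10, 13, 19, 20, 21]; color 2: [11, 12, 14, 16, 17, 18]; color 3: [15].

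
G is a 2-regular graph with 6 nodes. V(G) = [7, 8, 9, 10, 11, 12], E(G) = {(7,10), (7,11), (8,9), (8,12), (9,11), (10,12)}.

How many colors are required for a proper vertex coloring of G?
Clique number ω(G) = 2 (lower bound: χ ≥ ω).
The graph is bipartite (no odd cycle), so 2 colors suffice: χ(G) = 2.
A valid 2-coloring: color 1: [7, 9, 12]; color 2: [8, 10, 11].

χ(G) = 2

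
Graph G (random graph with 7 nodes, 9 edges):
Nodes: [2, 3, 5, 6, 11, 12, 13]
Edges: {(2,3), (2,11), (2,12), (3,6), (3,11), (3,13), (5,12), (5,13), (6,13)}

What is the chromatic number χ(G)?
χ(G) = 3

Clique number ω(G) = 3 (lower bound: χ ≥ ω).
The clique on [2, 3, 11] has size 3, forcing χ ≥ 3, and the coloring below uses 3 colors, so χ(G) = 3.
A valid 3-coloring: color 1: [3, 12]; color 2: [2, 13]; color 3: [5, 6, 11].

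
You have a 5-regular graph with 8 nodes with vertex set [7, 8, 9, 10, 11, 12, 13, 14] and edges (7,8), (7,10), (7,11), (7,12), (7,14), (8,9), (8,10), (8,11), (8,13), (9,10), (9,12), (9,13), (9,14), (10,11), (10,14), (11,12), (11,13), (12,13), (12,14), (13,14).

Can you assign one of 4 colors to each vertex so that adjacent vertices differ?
Yes, G is 4-colorable

A valid 4-coloring: color 1: [7, 13]; color 2: [9, 11]; color 3: [10, 12]; color 4: [8, 14].
(χ(G) = 4 ≤ 4.)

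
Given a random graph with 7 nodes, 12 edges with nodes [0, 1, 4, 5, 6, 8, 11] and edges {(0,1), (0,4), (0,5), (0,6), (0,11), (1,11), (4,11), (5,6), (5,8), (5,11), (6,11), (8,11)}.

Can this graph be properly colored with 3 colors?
No, G is not 3-colorable

The clique on vertices [0, 5, 6, 11] has size 4 > 3, so it alone needs 4 colors.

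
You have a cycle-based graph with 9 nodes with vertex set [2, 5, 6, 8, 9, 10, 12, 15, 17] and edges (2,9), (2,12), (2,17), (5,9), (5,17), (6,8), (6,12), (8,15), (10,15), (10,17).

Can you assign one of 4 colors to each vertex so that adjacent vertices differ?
Yes, G is 4-colorable

A valid 4-coloring: color 1: [2, 5, 6, 15]; color 2: [8, 9, 12, 17]; color 3: [10].
(χ(G) = 3 ≤ 4.)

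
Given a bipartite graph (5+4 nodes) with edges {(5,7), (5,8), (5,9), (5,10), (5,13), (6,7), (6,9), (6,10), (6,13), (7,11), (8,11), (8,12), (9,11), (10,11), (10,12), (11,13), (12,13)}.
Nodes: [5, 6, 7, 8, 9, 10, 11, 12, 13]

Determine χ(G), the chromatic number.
χ(G) = 2

Clique number ω(G) = 2 (lower bound: χ ≥ ω).
The graph is bipartite (no odd cycle), so 2 colors suffice: χ(G) = 2.
A valid 2-coloring: color 1: [5, 6, 11, 12]; color 2: [7, 8, 9, 10, 13].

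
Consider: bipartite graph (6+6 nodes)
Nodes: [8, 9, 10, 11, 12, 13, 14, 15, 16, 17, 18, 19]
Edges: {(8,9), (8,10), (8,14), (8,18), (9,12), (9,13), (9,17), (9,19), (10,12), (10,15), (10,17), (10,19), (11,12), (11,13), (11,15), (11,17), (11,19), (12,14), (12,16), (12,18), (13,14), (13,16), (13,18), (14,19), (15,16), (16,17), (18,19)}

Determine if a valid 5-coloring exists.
A valid 5-coloring: color 1: [8, 12, 13, 15, 17, 19]; color 2: [9, 10, 11, 14, 16, 18].
(χ(G) = 2 ≤ 5.)

Yes, G is 5-colorable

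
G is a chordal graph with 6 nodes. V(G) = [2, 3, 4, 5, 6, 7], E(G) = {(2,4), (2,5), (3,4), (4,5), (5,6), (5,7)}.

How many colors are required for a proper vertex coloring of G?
χ(G) = 3

Clique number ω(G) = 3 (lower bound: χ ≥ ω).
The clique on [2, 4, 5] has size 3, forcing χ ≥ 3, and the coloring below uses 3 colors, so χ(G) = 3.
A valid 3-coloring: color 1: [3, 5]; color 2: [4, 6, 7]; color 3: [2].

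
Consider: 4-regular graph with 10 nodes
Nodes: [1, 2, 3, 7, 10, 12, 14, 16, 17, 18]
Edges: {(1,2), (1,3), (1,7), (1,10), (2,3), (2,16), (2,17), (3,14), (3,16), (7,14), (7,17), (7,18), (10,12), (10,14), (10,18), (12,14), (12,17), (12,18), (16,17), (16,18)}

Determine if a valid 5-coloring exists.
Yes, G is 5-colorable

A valid 5-coloring: color 1: [7, 10, 16]; color 2: [2, 14, 18]; color 3: [3, 12]; color 4: [1, 17].
(χ(G) = 4 ≤ 5.)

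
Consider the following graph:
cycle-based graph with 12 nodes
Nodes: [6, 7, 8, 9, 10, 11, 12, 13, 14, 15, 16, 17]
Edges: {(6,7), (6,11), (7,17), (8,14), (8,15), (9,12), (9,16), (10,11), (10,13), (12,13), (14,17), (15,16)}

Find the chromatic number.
Clique number ω(G) = 2 (lower bound: χ ≥ ω).
The graph is bipartite (no odd cycle), so 2 colors suffice: χ(G) = 2.
A valid 2-coloring: color 1: [7, 9, 11, 13, 14, 15]; color 2: [6, 8, 10, 12, 16, 17].

χ(G) = 2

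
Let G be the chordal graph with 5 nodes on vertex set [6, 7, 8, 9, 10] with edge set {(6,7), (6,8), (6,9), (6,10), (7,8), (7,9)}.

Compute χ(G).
Clique number ω(G) = 3 (lower bound: χ ≥ ω).
The clique on [6, 7, 8] has size 3, forcing χ ≥ 3, and the coloring below uses 3 colors, so χ(G) = 3.
A valid 3-coloring: color 1: [6]; color 2: [7, 10]; color 3: [8, 9].

χ(G) = 3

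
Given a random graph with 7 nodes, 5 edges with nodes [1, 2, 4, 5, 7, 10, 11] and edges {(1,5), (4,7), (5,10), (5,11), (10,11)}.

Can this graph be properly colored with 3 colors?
Yes, G is 3-colorable

A valid 3-coloring: color 1: [2, 4, 5]; color 2: [1, 7, 10]; color 3: [11].
(χ(G) = 3 ≤ 3.)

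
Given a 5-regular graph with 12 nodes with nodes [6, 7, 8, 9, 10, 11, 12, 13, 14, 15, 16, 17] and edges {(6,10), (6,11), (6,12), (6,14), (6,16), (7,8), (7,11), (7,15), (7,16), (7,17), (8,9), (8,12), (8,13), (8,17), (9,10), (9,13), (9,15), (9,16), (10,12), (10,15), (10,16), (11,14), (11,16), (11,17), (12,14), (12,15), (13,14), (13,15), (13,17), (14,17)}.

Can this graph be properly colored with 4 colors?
A valid 4-coloring: color 1: [9, 12, 17]; color 2: [8, 10, 11]; color 3: [6, 7, 13]; color 4: [14, 15, 16].
(χ(G) = 4 ≤ 4.)

Yes, G is 4-colorable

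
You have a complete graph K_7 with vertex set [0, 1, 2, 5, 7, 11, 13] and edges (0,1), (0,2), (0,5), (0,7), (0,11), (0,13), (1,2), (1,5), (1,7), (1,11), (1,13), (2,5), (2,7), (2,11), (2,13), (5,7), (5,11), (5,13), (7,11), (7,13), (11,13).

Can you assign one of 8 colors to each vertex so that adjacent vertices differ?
Yes, G is 8-colorable

A valid 8-coloring: color 1: [2]; color 2: [0]; color 3: [1]; color 4: [11]; color 5: [13]; color 6: [7]; color 7: [5].
(χ(G) = 7 ≤ 8.)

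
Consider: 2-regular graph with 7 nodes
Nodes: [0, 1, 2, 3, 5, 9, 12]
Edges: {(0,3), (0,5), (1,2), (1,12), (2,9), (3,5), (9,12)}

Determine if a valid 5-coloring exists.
Yes, G is 5-colorable

A valid 5-coloring: color 1: [2, 5, 12]; color 2: [1, 3, 9]; color 3: [0].
(χ(G) = 3 ≤ 5.)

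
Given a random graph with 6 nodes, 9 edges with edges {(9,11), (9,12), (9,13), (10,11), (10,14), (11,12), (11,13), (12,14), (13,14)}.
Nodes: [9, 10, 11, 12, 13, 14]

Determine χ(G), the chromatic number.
Clique number ω(G) = 3 (lower bound: χ ≥ ω).
The clique on [9, 11, 12] has size 3, forcing χ ≥ 3, and the coloring below uses 3 colors, so χ(G) = 3.
A valid 3-coloring: color 1: [11, 14]; color 2: [10, 12, 13]; color 3: [9].

χ(G) = 3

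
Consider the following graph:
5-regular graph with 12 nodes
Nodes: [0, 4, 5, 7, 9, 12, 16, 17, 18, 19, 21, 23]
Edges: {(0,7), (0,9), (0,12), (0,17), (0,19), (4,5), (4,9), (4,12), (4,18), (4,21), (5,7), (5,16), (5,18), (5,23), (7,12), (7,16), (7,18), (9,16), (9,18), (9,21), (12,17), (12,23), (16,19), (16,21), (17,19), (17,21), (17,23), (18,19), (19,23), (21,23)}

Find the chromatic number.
χ(G) = 4

Clique number ω(G) = 3 (lower bound: χ ≥ ω).
Suppose a proper 3-coloring c exists. The clique [0, 7, 12] takes 3 distinct colors; by symmetry let c(0) = 1, c(7) = 2, c(12) = 3.
- Vertex 17: neighbors [0, 12] already have colors [1, 3] ⇒ c(17) = 2.
- Vertex 19: neighbors [0, 17] already have colors [1, 2] ⇒ c(19) = 3.
- Vertex 16: neighbors [7, 19] already have colors [2, 3] ⇒ c(16) = 1.
- Vertex 5: neighbors [16, 7] already have colors [1, 2] ⇒ c(5) = 3.
- Vertex 21: neighbors [16, 17] already have colors [1, 2] ⇒ c(21) = 3.
- Vertex 9: neighbors [0, 21] already have colors [1, 3] ⇒ c(9) = 2.
- Vertex 4: neighbors [9, 5] already have colors [2, 3] ⇒ c(4) = 1.
- Vertex 18: neighbors [4, 7, 5] already have colors [1, 2, 3] — all 3 colors blocked. Contradiction.
The forced assignments end in a contradiction, so G has no proper 3-coloring (χ ≥ 4).
The coloring below uses 4 colors, so χ(G) = 4.
A valid 4-coloring: color 1: [12, 18, 21]; color 2: [4, 7, 19]; color 3: [5, 9, 17]; color 4: [0, 16, 23].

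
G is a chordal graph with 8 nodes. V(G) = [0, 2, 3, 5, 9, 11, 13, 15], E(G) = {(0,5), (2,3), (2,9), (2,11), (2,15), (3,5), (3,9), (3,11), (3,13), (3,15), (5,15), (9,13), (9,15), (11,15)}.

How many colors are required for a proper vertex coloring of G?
Clique number ω(G) = 4 (lower bound: χ ≥ ω).
The clique on [2, 3, 9, 15] has size 4, forcing χ ≥ 4, and the coloring below uses 4 colors, so χ(G) = 4.
A valid 4-coloring: color 1: [0, 3]; color 2: [13, 15]; color 3: [5, 9, 11]; color 4: [2].

χ(G) = 4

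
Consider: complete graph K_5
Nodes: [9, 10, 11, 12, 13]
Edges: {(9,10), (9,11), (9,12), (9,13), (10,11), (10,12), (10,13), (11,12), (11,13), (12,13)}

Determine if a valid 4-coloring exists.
No, G is not 4-colorable

The clique on vertices [9, 10, 11, 12, 13] has size 5 > 4, so it alone needs 5 colors.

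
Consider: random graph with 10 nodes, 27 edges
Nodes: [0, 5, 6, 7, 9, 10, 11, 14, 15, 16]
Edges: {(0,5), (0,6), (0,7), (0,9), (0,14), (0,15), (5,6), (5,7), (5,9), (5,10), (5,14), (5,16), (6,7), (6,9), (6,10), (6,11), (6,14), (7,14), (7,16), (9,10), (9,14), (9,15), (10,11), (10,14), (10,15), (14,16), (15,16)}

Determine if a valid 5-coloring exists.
Yes, G is 5-colorable

A valid 5-coloring: color 1: [5, 11, 15]; color 2: [14]; color 3: [6, 16]; color 4: [0, 10]; color 5: [7, 9].
(χ(G) = 5 ≤ 5.)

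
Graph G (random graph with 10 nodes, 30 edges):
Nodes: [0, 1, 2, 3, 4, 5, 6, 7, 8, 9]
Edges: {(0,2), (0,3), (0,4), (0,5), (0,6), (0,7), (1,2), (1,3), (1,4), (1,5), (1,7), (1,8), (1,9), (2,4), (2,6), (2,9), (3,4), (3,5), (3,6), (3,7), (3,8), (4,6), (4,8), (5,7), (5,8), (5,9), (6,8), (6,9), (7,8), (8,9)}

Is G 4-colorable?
The clique on vertices [1, 3, 5, 7, 8] has size 5 > 4, so it alone needs 5 colors.

No, G is not 4-colorable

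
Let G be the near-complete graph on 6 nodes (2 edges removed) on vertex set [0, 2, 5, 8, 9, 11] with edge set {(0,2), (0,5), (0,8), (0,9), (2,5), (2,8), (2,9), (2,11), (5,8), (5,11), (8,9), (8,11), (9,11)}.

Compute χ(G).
Clique number ω(G) = 4 (lower bound: χ ≥ ω).
The clique on [0, 2, 8, 9] has size 4, forcing χ ≥ 4, and the coloring below uses 4 colors, so χ(G) = 4.
A valid 4-coloring: color 1: [2]; color 2: [8]; color 3: [0, 11]; color 4: [5, 9].

χ(G) = 4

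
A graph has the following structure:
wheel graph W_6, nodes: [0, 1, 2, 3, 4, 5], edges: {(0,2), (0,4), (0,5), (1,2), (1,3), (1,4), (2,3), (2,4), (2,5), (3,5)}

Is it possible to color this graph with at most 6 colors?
A valid 6-coloring: color 1: [2]; color 2: [1, 5]; color 3: [3, 4]; color 4: [0].
(χ(G) = 4 ≤ 6.)

Yes, G is 6-colorable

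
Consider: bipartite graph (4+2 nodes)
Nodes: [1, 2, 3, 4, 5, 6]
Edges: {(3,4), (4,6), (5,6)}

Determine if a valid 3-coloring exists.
Yes, G is 3-colorable

A valid 3-coloring: color 1: [1, 2, 4, 5]; color 2: [3, 6].
(χ(G) = 2 ≤ 3.)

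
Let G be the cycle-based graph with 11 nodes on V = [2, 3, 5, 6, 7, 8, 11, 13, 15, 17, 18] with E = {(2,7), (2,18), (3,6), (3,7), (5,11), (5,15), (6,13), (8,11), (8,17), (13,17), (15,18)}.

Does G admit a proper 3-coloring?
Yes, G is 3-colorable

A valid 3-coloring: color 1: [2, 3, 11, 13, 15]; color 2: [5, 6, 7, 17, 18]; color 3: [8].
(χ(G) = 3 ≤ 3.)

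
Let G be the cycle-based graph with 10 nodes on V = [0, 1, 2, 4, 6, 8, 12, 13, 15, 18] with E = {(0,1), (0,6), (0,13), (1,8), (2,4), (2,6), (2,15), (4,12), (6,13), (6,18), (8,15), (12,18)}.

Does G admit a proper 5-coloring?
A valid 5-coloring: color 1: [1, 4, 6, 15]; color 2: [0, 2, 8, 12]; color 3: [13, 18].
(χ(G) = 3 ≤ 5.)

Yes, G is 5-colorable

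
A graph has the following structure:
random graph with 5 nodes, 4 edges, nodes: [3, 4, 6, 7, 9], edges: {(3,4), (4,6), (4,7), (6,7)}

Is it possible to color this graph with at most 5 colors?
Yes, G is 5-colorable

A valid 5-coloring: color 1: [4, 9]; color 2: [3, 7]; color 3: [6].
(χ(G) = 3 ≤ 5.)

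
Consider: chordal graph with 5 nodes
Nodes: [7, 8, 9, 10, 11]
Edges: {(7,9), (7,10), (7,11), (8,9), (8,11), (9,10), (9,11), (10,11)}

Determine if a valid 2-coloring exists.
No, G is not 2-colorable

The clique on vertices [7, 9, 10, 11] has size 4 > 2, so it alone needs 4 colors.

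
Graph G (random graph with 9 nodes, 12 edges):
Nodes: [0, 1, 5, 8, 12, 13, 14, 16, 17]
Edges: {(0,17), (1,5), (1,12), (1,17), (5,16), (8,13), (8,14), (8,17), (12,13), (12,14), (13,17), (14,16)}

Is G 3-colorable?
Yes, G is 3-colorable

A valid 3-coloring: color 1: [5, 14, 17]; color 2: [0, 1, 13, 16]; color 3: [8, 12].
(χ(G) = 3 ≤ 3.)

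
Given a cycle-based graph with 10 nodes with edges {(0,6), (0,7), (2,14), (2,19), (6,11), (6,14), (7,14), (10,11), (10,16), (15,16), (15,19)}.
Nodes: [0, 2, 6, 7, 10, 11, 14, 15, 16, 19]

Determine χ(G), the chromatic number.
χ(G) = 2

Clique number ω(G) = 2 (lower bound: χ ≥ ω).
The graph is bipartite (no odd cycle), so 2 colors suffice: χ(G) = 2.
A valid 2-coloring: color 1: [2, 6, 7, 10, 15]; color 2: [0, 11, 14, 16, 19].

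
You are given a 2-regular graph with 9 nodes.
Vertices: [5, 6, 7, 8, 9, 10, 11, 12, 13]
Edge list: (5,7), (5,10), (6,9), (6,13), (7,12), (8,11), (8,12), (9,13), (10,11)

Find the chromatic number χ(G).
Clique number ω(G) = 3 (lower bound: χ ≥ ω).
The clique on [6, 9, 13] has size 3, forcing χ ≥ 3, and the coloring below uses 3 colors, so χ(G) = 3.
A valid 3-coloring: color 1: [5, 11, 12, 13]; color 2: [7, 8, 9, 10]; color 3: [6].

χ(G) = 3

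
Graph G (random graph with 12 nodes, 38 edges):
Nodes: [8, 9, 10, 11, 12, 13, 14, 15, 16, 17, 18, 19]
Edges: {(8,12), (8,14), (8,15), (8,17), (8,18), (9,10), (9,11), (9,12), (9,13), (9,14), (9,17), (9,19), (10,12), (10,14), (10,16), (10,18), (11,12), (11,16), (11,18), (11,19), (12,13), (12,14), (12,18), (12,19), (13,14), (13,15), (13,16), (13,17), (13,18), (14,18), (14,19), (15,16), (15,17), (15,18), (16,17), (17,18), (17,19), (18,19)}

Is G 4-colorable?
Yes, G is 4-colorable

A valid 4-coloring: color 1: [9, 16, 18]; color 2: [12, 15]; color 3: [8, 10, 13, 19]; color 4: [11, 14, 17].
(χ(G) = 4 ≤ 4.)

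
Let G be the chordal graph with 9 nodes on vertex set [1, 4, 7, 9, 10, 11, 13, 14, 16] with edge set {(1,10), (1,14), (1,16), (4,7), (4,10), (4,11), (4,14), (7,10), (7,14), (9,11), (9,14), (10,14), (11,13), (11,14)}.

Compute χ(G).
Clique number ω(G) = 4 (lower bound: χ ≥ ω).
The clique on [4, 7, 10, 14] has size 4, forcing χ ≥ 4, and the coloring below uses 4 colors, so χ(G) = 4.
A valid 4-coloring: color 1: [13, 14, 16]; color 2: [1, 4, 9]; color 3: [10, 11]; color 4: [7].

χ(G) = 4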